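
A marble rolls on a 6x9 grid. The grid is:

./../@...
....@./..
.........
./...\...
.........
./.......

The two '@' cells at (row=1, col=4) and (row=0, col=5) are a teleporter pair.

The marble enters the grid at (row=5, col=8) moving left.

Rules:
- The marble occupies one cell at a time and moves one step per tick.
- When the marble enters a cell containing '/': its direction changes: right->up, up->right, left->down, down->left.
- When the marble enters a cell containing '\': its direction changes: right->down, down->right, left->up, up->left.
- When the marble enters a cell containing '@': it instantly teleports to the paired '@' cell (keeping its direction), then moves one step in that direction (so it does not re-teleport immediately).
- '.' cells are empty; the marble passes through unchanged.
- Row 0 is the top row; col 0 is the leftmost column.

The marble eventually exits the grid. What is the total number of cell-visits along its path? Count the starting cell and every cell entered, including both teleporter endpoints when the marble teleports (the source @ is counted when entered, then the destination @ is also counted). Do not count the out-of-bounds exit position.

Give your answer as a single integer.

Step 1: enter (5,8), '.' pass, move left to (5,7)
Step 2: enter (5,7), '.' pass, move left to (5,6)
Step 3: enter (5,6), '.' pass, move left to (5,5)
Step 4: enter (5,5), '.' pass, move left to (5,4)
Step 5: enter (5,4), '.' pass, move left to (5,3)
Step 6: enter (5,3), '.' pass, move left to (5,2)
Step 7: enter (5,2), '.' pass, move left to (5,1)
Step 8: enter (5,1), '/' deflects left->down, move down to (6,1)
Step 9: at (6,1) — EXIT via bottom edge, pos 1
Path length (cell visits): 8

Answer: 8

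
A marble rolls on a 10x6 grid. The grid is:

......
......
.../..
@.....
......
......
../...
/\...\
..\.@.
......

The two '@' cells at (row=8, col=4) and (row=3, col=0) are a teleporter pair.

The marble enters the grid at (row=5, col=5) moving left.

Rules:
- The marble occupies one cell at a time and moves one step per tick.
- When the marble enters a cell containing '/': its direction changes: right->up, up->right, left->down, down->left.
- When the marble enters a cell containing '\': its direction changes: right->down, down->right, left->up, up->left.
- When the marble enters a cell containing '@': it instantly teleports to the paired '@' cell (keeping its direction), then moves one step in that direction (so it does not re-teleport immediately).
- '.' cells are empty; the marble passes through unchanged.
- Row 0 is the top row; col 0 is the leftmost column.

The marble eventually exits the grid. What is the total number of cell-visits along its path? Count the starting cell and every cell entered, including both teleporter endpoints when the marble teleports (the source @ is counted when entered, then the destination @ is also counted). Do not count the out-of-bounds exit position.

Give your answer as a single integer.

Step 1: enter (5,5), '.' pass, move left to (5,4)
Step 2: enter (5,4), '.' pass, move left to (5,3)
Step 3: enter (5,3), '.' pass, move left to (5,2)
Step 4: enter (5,2), '.' pass, move left to (5,1)
Step 5: enter (5,1), '.' pass, move left to (5,0)
Step 6: enter (5,0), '.' pass, move left to (5,-1)
Step 7: at (5,-1) — EXIT via left edge, pos 5
Path length (cell visits): 6

Answer: 6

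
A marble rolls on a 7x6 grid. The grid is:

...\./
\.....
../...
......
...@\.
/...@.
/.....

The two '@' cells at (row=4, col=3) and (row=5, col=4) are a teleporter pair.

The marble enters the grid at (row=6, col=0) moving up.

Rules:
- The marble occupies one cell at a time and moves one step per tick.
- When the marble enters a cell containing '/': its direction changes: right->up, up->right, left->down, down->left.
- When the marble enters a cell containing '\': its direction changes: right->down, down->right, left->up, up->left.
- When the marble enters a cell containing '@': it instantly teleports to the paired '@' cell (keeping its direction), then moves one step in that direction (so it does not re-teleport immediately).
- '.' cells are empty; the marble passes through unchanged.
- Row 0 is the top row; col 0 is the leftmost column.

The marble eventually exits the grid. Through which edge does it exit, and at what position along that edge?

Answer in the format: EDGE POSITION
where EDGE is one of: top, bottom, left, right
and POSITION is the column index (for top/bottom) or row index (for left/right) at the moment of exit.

Answer: right 6

Derivation:
Step 1: enter (6,0), '/' deflects up->right, move right to (6,1)
Step 2: enter (6,1), '.' pass, move right to (6,2)
Step 3: enter (6,2), '.' pass, move right to (6,3)
Step 4: enter (6,3), '.' pass, move right to (6,4)
Step 5: enter (6,4), '.' pass, move right to (6,5)
Step 6: enter (6,5), '.' pass, move right to (6,6)
Step 7: at (6,6) — EXIT via right edge, pos 6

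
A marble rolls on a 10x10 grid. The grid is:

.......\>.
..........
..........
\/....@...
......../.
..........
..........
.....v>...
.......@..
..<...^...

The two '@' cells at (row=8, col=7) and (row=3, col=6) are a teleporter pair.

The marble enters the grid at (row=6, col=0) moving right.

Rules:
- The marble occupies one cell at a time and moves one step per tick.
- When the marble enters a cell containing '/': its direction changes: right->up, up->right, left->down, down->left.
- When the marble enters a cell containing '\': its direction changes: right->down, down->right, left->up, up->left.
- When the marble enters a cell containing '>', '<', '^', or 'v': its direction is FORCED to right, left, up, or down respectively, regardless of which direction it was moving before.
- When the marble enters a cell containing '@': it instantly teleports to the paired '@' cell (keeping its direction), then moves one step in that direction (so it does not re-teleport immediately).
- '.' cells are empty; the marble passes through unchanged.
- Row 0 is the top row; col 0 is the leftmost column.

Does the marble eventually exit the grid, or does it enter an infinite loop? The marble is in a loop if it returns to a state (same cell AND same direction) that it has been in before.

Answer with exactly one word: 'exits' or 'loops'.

Step 1: enter (6,0), '.' pass, move right to (6,1)
Step 2: enter (6,1), '.' pass, move right to (6,2)
Step 3: enter (6,2), '.' pass, move right to (6,3)
Step 4: enter (6,3), '.' pass, move right to (6,4)
Step 5: enter (6,4), '.' pass, move right to (6,5)
Step 6: enter (6,5), '.' pass, move right to (6,6)
Step 7: enter (6,6), '.' pass, move right to (6,7)
Step 8: enter (6,7), '.' pass, move right to (6,8)
Step 9: enter (6,8), '.' pass, move right to (6,9)
Step 10: enter (6,9), '.' pass, move right to (6,10)
Step 11: at (6,10) — EXIT via right edge, pos 6

Answer: exits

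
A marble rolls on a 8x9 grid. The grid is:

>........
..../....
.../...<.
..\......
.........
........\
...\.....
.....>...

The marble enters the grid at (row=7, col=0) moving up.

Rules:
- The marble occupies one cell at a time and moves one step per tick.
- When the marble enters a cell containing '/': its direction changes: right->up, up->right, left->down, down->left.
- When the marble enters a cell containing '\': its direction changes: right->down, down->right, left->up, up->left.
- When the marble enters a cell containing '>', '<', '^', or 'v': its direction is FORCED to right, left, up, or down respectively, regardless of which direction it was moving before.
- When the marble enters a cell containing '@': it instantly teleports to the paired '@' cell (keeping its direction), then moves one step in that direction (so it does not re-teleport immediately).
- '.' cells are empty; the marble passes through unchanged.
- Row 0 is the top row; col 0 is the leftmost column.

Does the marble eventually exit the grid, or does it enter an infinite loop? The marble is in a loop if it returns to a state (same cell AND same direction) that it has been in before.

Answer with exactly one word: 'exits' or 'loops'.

Step 1: enter (7,0), '.' pass, move up to (6,0)
Step 2: enter (6,0), '.' pass, move up to (5,0)
Step 3: enter (5,0), '.' pass, move up to (4,0)
Step 4: enter (4,0), '.' pass, move up to (3,0)
Step 5: enter (3,0), '.' pass, move up to (2,0)
Step 6: enter (2,0), '.' pass, move up to (1,0)
Step 7: enter (1,0), '.' pass, move up to (0,0)
Step 8: enter (0,0), '>' forces up->right, move right to (0,1)
Step 9: enter (0,1), '.' pass, move right to (0,2)
Step 10: enter (0,2), '.' pass, move right to (0,3)
Step 11: enter (0,3), '.' pass, move right to (0,4)
Step 12: enter (0,4), '.' pass, move right to (0,5)
Step 13: enter (0,5), '.' pass, move right to (0,6)
Step 14: enter (0,6), '.' pass, move right to (0,7)
Step 15: enter (0,7), '.' pass, move right to (0,8)
Step 16: enter (0,8), '.' pass, move right to (0,9)
Step 17: at (0,9) — EXIT via right edge, pos 0

Answer: exits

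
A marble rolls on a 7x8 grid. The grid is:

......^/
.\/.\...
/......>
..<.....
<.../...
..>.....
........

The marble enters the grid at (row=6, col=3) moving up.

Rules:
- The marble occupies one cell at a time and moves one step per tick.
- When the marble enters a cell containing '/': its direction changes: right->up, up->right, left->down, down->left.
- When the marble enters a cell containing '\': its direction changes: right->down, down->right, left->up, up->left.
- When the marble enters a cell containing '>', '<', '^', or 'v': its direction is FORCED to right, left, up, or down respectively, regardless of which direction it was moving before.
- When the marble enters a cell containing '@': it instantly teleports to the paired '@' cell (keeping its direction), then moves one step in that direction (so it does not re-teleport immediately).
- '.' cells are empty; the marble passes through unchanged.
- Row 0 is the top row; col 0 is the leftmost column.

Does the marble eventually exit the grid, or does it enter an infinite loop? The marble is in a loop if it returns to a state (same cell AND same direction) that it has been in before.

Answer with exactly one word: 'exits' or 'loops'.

Step 1: enter (6,3), '.' pass, move up to (5,3)
Step 2: enter (5,3), '.' pass, move up to (4,3)
Step 3: enter (4,3), '.' pass, move up to (3,3)
Step 4: enter (3,3), '.' pass, move up to (2,3)
Step 5: enter (2,3), '.' pass, move up to (1,3)
Step 6: enter (1,3), '.' pass, move up to (0,3)
Step 7: enter (0,3), '.' pass, move up to (-1,3)
Step 8: at (-1,3) — EXIT via top edge, pos 3

Answer: exits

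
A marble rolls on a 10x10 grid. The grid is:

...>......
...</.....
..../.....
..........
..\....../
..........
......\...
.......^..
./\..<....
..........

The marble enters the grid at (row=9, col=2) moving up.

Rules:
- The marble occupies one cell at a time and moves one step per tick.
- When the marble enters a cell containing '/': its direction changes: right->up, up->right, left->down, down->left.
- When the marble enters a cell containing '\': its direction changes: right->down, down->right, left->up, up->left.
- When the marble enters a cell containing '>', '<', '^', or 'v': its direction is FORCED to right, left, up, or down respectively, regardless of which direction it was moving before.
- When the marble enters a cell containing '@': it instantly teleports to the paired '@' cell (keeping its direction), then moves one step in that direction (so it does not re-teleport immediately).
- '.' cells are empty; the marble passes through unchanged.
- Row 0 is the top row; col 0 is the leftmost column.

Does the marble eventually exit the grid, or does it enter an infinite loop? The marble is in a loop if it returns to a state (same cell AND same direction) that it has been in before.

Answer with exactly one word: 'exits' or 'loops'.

Step 1: enter (9,2), '.' pass, move up to (8,2)
Step 2: enter (8,2), '\' deflects up->left, move left to (8,1)
Step 3: enter (8,1), '/' deflects left->down, move down to (9,1)
Step 4: enter (9,1), '.' pass, move down to (10,1)
Step 5: at (10,1) — EXIT via bottom edge, pos 1

Answer: exits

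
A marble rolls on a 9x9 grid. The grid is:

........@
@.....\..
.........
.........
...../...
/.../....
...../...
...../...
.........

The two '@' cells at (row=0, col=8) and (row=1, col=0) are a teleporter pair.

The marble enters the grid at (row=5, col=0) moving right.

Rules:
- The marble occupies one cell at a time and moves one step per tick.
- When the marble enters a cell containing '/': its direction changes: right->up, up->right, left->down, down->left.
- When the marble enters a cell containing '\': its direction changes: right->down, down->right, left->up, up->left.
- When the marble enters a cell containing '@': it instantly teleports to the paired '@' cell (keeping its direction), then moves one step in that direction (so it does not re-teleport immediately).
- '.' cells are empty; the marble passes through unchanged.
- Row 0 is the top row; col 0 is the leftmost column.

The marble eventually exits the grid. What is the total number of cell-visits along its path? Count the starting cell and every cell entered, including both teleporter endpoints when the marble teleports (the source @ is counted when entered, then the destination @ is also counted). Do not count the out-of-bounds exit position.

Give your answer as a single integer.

Step 1: enter (5,0), '/' deflects right->up, move up to (4,0)
Step 2: enter (4,0), '.' pass, move up to (3,0)
Step 3: enter (3,0), '.' pass, move up to (2,0)
Step 4: enter (2,0), '.' pass, move up to (1,0)
Step 5: enter (1,0), '@' teleport (1,0)->(0,8), also enter (0,8), move up to (-1,8)
Step 6: at (-1,8) — EXIT via top edge, pos 8
Path length (cell visits): 6

Answer: 6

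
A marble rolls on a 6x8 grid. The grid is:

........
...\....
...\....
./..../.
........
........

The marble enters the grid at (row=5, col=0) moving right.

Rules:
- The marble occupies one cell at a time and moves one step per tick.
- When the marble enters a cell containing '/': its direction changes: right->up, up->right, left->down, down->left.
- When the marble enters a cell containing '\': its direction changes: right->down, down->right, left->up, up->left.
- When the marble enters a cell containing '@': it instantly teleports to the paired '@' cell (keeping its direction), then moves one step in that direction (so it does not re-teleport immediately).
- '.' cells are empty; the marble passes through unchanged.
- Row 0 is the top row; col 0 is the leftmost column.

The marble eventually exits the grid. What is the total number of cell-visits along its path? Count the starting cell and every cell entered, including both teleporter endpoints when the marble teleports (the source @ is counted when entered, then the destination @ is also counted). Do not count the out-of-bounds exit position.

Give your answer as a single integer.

Step 1: enter (5,0), '.' pass, move right to (5,1)
Step 2: enter (5,1), '.' pass, move right to (5,2)
Step 3: enter (5,2), '.' pass, move right to (5,3)
Step 4: enter (5,3), '.' pass, move right to (5,4)
Step 5: enter (5,4), '.' pass, move right to (5,5)
Step 6: enter (5,5), '.' pass, move right to (5,6)
Step 7: enter (5,6), '.' pass, move right to (5,7)
Step 8: enter (5,7), '.' pass, move right to (5,8)
Step 9: at (5,8) — EXIT via right edge, pos 5
Path length (cell visits): 8

Answer: 8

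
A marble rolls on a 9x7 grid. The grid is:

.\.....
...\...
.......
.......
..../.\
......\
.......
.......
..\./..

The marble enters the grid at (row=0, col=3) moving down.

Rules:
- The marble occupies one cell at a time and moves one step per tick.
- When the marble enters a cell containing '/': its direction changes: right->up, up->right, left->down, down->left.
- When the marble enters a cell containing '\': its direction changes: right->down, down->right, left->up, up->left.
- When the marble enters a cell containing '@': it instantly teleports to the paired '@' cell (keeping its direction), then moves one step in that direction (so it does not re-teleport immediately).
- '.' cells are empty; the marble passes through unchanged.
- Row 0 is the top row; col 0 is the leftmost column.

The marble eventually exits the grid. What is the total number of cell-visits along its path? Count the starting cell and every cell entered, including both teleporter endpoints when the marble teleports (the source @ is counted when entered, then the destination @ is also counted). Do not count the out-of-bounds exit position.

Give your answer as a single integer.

Step 1: enter (0,3), '.' pass, move down to (1,3)
Step 2: enter (1,3), '\' deflects down->right, move right to (1,4)
Step 3: enter (1,4), '.' pass, move right to (1,5)
Step 4: enter (1,5), '.' pass, move right to (1,6)
Step 5: enter (1,6), '.' pass, move right to (1,7)
Step 6: at (1,7) — EXIT via right edge, pos 1
Path length (cell visits): 5

Answer: 5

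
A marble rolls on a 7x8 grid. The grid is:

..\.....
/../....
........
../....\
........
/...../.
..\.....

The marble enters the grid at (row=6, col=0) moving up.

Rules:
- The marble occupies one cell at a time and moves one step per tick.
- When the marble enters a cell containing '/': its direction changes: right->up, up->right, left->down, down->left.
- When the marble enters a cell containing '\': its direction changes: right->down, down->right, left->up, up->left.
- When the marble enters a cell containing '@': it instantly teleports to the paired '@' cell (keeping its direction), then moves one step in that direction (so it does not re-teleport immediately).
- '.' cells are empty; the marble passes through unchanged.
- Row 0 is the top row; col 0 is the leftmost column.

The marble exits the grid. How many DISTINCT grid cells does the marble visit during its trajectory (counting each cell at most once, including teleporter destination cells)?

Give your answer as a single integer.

Step 1: enter (6,0), '.' pass, move up to (5,0)
Step 2: enter (5,0), '/' deflects up->right, move right to (5,1)
Step 3: enter (5,1), '.' pass, move right to (5,2)
Step 4: enter (5,2), '.' pass, move right to (5,3)
Step 5: enter (5,3), '.' pass, move right to (5,4)
Step 6: enter (5,4), '.' pass, move right to (5,5)
Step 7: enter (5,5), '.' pass, move right to (5,6)
Step 8: enter (5,6), '/' deflects right->up, move up to (4,6)
Step 9: enter (4,6), '.' pass, move up to (3,6)
Step 10: enter (3,6), '.' pass, move up to (2,6)
Step 11: enter (2,6), '.' pass, move up to (1,6)
Step 12: enter (1,6), '.' pass, move up to (0,6)
Step 13: enter (0,6), '.' pass, move up to (-1,6)
Step 14: at (-1,6) — EXIT via top edge, pos 6
Distinct cells visited: 13 (path length 13)

Answer: 13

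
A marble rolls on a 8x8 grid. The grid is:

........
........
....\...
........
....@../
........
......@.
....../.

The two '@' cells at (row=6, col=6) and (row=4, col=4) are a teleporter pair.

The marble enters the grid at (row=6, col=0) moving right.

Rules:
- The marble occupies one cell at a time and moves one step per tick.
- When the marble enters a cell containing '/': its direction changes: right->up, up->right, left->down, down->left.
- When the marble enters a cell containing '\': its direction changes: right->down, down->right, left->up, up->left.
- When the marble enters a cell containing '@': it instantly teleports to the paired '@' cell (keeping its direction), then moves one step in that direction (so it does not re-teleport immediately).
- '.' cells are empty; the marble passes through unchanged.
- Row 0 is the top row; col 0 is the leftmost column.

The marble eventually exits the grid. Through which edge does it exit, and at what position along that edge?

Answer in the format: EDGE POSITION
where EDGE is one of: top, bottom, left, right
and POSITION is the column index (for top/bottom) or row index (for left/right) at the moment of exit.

Answer: top 7

Derivation:
Step 1: enter (6,0), '.' pass, move right to (6,1)
Step 2: enter (6,1), '.' pass, move right to (6,2)
Step 3: enter (6,2), '.' pass, move right to (6,3)
Step 4: enter (6,3), '.' pass, move right to (6,4)
Step 5: enter (6,4), '.' pass, move right to (6,5)
Step 6: enter (6,5), '.' pass, move right to (6,6)
Step 7: enter (6,6), '@' teleport (6,6)->(4,4), also enter (4,4), move right to (4,5)
Step 8: enter (4,5), '.' pass, move right to (4,6)
Step 9: enter (4,6), '.' pass, move right to (4,7)
Step 10: enter (4,7), '/' deflects right->up, move up to (3,7)
Step 11: enter (3,7), '.' pass, move up to (2,7)
Step 12: enter (2,7), '.' pass, move up to (1,7)
Step 13: enter (1,7), '.' pass, move up to (0,7)
Step 14: enter (0,7), '.' pass, move up to (-1,7)
Step 15: at (-1,7) — EXIT via top edge, pos 7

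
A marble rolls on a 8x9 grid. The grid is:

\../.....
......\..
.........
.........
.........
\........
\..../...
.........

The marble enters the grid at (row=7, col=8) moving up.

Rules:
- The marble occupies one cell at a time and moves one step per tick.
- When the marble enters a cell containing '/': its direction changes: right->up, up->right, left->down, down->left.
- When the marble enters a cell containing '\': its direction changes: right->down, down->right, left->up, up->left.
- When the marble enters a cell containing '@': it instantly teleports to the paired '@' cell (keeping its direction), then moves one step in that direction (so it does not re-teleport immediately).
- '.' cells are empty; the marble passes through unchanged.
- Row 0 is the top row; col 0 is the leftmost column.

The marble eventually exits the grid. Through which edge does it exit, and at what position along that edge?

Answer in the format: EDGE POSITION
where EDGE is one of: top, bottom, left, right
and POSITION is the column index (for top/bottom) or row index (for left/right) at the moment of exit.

Answer: top 8

Derivation:
Step 1: enter (7,8), '.' pass, move up to (6,8)
Step 2: enter (6,8), '.' pass, move up to (5,8)
Step 3: enter (5,8), '.' pass, move up to (4,8)
Step 4: enter (4,8), '.' pass, move up to (3,8)
Step 5: enter (3,8), '.' pass, move up to (2,8)
Step 6: enter (2,8), '.' pass, move up to (1,8)
Step 7: enter (1,8), '.' pass, move up to (0,8)
Step 8: enter (0,8), '.' pass, move up to (-1,8)
Step 9: at (-1,8) — EXIT via top edge, pos 8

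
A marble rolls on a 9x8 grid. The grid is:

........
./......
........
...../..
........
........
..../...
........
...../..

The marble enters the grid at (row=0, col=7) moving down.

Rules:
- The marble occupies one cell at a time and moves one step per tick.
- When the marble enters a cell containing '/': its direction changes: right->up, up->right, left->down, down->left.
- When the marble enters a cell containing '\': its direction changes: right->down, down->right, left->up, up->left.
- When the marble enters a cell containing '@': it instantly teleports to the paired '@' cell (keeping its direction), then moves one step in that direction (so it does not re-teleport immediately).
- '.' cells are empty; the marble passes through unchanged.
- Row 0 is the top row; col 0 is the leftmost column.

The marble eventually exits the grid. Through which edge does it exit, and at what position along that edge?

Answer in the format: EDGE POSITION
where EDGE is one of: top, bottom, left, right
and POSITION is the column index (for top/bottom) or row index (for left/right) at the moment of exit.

Answer: bottom 7

Derivation:
Step 1: enter (0,7), '.' pass, move down to (1,7)
Step 2: enter (1,7), '.' pass, move down to (2,7)
Step 3: enter (2,7), '.' pass, move down to (3,7)
Step 4: enter (3,7), '.' pass, move down to (4,7)
Step 5: enter (4,7), '.' pass, move down to (5,7)
Step 6: enter (5,7), '.' pass, move down to (6,7)
Step 7: enter (6,7), '.' pass, move down to (7,7)
Step 8: enter (7,7), '.' pass, move down to (8,7)
Step 9: enter (8,7), '.' pass, move down to (9,7)
Step 10: at (9,7) — EXIT via bottom edge, pos 7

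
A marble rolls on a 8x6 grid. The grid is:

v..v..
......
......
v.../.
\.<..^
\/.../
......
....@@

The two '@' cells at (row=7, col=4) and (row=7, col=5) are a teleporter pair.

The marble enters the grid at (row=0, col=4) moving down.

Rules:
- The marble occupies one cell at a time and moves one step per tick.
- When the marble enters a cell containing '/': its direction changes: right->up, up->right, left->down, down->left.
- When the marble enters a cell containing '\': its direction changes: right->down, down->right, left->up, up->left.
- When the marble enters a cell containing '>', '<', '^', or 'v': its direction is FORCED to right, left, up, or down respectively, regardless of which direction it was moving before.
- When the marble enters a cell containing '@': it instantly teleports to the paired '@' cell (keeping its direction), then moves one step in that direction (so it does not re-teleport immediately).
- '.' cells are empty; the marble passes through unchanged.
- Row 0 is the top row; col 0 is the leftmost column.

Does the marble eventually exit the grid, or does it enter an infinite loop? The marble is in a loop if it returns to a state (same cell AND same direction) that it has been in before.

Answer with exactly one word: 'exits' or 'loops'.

Step 1: enter (0,4), '.' pass, move down to (1,4)
Step 2: enter (1,4), '.' pass, move down to (2,4)
Step 3: enter (2,4), '.' pass, move down to (3,4)
Step 4: enter (3,4), '/' deflects down->left, move left to (3,3)
Step 5: enter (3,3), '.' pass, move left to (3,2)
Step 6: enter (3,2), '.' pass, move left to (3,1)
Step 7: enter (3,1), '.' pass, move left to (3,0)
Step 8: enter (3,0), 'v' forces left->down, move down to (4,0)
Step 9: enter (4,0), '\' deflects down->right, move right to (4,1)
Step 10: enter (4,1), '.' pass, move right to (4,2)
Step 11: enter (4,2), '<' forces right->left, move left to (4,1)
Step 12: enter (4,1), '.' pass, move left to (4,0)
Step 13: enter (4,0), '\' deflects left->up, move up to (3,0)
Step 14: enter (3,0), 'v' forces up->down, move down to (4,0)
Step 15: at (4,0) dir=down — LOOP DETECTED (seen before)

Answer: loops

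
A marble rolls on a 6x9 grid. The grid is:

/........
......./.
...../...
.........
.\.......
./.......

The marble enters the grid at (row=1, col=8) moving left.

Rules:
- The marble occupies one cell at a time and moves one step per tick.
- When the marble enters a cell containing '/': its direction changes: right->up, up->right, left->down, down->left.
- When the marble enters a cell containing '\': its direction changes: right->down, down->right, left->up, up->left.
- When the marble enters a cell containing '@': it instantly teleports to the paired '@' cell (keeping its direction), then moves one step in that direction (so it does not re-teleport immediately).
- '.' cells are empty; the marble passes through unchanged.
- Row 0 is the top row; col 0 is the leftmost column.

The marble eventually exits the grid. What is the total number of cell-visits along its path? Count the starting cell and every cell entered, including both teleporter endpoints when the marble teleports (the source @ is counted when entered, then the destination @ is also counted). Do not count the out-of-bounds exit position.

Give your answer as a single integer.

Step 1: enter (1,8), '.' pass, move left to (1,7)
Step 2: enter (1,7), '/' deflects left->down, move down to (2,7)
Step 3: enter (2,7), '.' pass, move down to (3,7)
Step 4: enter (3,7), '.' pass, move down to (4,7)
Step 5: enter (4,7), '.' pass, move down to (5,7)
Step 6: enter (5,7), '.' pass, move down to (6,7)
Step 7: at (6,7) — EXIT via bottom edge, pos 7
Path length (cell visits): 6

Answer: 6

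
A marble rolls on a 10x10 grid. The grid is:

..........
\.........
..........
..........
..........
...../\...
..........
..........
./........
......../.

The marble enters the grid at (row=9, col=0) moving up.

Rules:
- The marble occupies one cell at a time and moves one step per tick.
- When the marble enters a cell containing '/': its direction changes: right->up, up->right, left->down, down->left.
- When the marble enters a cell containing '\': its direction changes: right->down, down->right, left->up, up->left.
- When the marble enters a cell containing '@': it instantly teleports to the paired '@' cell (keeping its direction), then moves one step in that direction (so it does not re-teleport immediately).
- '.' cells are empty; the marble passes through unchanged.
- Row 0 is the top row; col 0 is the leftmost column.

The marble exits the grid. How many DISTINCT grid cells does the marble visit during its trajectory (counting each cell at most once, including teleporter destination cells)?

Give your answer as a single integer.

Answer: 9

Derivation:
Step 1: enter (9,0), '.' pass, move up to (8,0)
Step 2: enter (8,0), '.' pass, move up to (7,0)
Step 3: enter (7,0), '.' pass, move up to (6,0)
Step 4: enter (6,0), '.' pass, move up to (5,0)
Step 5: enter (5,0), '.' pass, move up to (4,0)
Step 6: enter (4,0), '.' pass, move up to (3,0)
Step 7: enter (3,0), '.' pass, move up to (2,0)
Step 8: enter (2,0), '.' pass, move up to (1,0)
Step 9: enter (1,0), '\' deflects up->left, move left to (1,-1)
Step 10: at (1,-1) — EXIT via left edge, pos 1
Distinct cells visited: 9 (path length 9)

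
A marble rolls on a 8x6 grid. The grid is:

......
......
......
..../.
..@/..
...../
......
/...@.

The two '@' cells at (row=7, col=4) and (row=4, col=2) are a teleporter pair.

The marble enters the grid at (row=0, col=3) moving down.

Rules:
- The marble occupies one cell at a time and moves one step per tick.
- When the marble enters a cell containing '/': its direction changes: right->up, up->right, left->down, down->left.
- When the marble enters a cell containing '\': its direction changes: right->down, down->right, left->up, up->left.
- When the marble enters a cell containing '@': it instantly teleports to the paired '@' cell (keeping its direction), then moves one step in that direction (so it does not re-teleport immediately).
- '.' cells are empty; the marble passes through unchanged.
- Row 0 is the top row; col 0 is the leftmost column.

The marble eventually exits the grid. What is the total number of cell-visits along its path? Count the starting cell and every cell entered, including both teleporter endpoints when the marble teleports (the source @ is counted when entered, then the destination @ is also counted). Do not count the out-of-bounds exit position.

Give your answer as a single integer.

Step 1: enter (0,3), '.' pass, move down to (1,3)
Step 2: enter (1,3), '.' pass, move down to (2,3)
Step 3: enter (2,3), '.' pass, move down to (3,3)
Step 4: enter (3,3), '.' pass, move down to (4,3)
Step 5: enter (4,3), '/' deflects down->left, move left to (4,2)
Step 6: enter (4,2), '@' teleport (4,2)->(7,4), also enter (7,4), move left to (7,3)
Step 7: enter (7,3), '.' pass, move left to (7,2)
Step 8: enter (7,2), '.' pass, move left to (7,1)
Step 9: enter (7,1), '.' pass, move left to (7,0)
Step 10: enter (7,0), '/' deflects left->down, move down to (8,0)
Step 11: at (8,0) — EXIT via bottom edge, pos 0
Path length (cell visits): 11

Answer: 11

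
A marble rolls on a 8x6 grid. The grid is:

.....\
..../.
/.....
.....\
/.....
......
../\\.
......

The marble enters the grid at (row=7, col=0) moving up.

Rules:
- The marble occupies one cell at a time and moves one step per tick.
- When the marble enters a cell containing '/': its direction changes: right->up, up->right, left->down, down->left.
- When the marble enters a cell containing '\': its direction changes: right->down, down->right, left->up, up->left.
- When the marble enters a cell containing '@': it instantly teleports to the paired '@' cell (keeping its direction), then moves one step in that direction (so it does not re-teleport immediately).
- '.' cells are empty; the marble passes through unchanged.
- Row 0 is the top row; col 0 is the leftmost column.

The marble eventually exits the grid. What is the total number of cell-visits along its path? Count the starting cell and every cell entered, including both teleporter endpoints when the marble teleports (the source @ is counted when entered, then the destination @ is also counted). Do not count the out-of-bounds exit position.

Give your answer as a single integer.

Step 1: enter (7,0), '.' pass, move up to (6,0)
Step 2: enter (6,0), '.' pass, move up to (5,0)
Step 3: enter (5,0), '.' pass, move up to (4,0)
Step 4: enter (4,0), '/' deflects up->right, move right to (4,1)
Step 5: enter (4,1), '.' pass, move right to (4,2)
Step 6: enter (4,2), '.' pass, move right to (4,3)
Step 7: enter (4,3), '.' pass, move right to (4,4)
Step 8: enter (4,4), '.' pass, move right to (4,5)
Step 9: enter (4,5), '.' pass, move right to (4,6)
Step 10: at (4,6) — EXIT via right edge, pos 4
Path length (cell visits): 9

Answer: 9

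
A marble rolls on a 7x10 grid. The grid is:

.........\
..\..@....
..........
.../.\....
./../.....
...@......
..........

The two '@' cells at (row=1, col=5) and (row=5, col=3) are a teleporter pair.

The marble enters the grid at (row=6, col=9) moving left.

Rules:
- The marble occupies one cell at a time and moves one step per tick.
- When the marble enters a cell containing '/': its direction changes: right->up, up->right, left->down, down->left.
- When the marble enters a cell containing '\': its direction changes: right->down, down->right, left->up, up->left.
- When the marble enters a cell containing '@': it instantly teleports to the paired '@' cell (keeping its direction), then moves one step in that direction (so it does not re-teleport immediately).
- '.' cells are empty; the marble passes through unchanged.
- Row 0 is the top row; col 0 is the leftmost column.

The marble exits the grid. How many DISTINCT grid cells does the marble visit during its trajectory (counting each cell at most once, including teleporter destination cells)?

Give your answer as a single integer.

Answer: 10

Derivation:
Step 1: enter (6,9), '.' pass, move left to (6,8)
Step 2: enter (6,8), '.' pass, move left to (6,7)
Step 3: enter (6,7), '.' pass, move left to (6,6)
Step 4: enter (6,6), '.' pass, move left to (6,5)
Step 5: enter (6,5), '.' pass, move left to (6,4)
Step 6: enter (6,4), '.' pass, move left to (6,3)
Step 7: enter (6,3), '.' pass, move left to (6,2)
Step 8: enter (6,2), '.' pass, move left to (6,1)
Step 9: enter (6,1), '.' pass, move left to (6,0)
Step 10: enter (6,0), '.' pass, move left to (6,-1)
Step 11: at (6,-1) — EXIT via left edge, pos 6
Distinct cells visited: 10 (path length 10)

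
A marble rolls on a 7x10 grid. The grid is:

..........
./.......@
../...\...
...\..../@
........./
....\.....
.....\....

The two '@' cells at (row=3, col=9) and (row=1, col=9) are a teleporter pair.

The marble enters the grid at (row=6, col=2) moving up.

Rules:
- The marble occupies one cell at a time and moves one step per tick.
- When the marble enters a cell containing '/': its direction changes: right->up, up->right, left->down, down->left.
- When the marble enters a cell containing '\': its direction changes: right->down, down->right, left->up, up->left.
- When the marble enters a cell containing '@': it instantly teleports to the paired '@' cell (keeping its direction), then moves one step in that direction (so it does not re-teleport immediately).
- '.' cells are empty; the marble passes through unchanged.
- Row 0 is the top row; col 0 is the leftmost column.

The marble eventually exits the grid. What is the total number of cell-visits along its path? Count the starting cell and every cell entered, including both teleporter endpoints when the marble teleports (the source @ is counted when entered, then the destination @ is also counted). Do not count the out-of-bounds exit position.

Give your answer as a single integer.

Answer: 13

Derivation:
Step 1: enter (6,2), '.' pass, move up to (5,2)
Step 2: enter (5,2), '.' pass, move up to (4,2)
Step 3: enter (4,2), '.' pass, move up to (3,2)
Step 4: enter (3,2), '.' pass, move up to (2,2)
Step 5: enter (2,2), '/' deflects up->right, move right to (2,3)
Step 6: enter (2,3), '.' pass, move right to (2,4)
Step 7: enter (2,4), '.' pass, move right to (2,5)
Step 8: enter (2,5), '.' pass, move right to (2,6)
Step 9: enter (2,6), '\' deflects right->down, move down to (3,6)
Step 10: enter (3,6), '.' pass, move down to (4,6)
Step 11: enter (4,6), '.' pass, move down to (5,6)
Step 12: enter (5,6), '.' pass, move down to (6,6)
Step 13: enter (6,6), '.' pass, move down to (7,6)
Step 14: at (7,6) — EXIT via bottom edge, pos 6
Path length (cell visits): 13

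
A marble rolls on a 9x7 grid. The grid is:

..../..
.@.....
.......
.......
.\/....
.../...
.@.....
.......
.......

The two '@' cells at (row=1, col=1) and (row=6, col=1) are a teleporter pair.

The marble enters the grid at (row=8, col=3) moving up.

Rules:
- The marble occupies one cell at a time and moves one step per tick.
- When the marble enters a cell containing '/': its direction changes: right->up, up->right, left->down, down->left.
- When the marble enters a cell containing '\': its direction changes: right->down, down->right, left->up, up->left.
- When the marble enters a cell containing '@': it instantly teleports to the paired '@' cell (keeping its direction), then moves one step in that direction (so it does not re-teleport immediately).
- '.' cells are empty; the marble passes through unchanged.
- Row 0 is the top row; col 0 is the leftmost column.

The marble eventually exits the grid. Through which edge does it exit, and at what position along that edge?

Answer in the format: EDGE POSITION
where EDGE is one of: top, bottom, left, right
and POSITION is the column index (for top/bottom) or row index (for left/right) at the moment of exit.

Step 1: enter (8,3), '.' pass, move up to (7,3)
Step 2: enter (7,3), '.' pass, move up to (6,3)
Step 3: enter (6,3), '.' pass, move up to (5,3)
Step 4: enter (5,3), '/' deflects up->right, move right to (5,4)
Step 5: enter (5,4), '.' pass, move right to (5,5)
Step 6: enter (5,5), '.' pass, move right to (5,6)
Step 7: enter (5,6), '.' pass, move right to (5,7)
Step 8: at (5,7) — EXIT via right edge, pos 5

Answer: right 5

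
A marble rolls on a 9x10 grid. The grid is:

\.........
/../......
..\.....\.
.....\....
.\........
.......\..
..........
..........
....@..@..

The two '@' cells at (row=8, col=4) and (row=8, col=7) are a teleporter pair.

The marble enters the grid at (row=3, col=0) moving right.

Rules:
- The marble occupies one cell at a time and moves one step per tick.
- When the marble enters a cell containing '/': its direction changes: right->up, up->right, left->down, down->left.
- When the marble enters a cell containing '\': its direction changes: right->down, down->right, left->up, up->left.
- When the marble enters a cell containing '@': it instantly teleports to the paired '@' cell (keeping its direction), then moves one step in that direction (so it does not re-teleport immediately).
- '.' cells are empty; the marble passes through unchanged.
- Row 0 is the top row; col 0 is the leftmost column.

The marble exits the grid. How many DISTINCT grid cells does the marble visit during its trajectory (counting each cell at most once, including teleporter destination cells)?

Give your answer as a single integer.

Step 1: enter (3,0), '.' pass, move right to (3,1)
Step 2: enter (3,1), '.' pass, move right to (3,2)
Step 3: enter (3,2), '.' pass, move right to (3,3)
Step 4: enter (3,3), '.' pass, move right to (3,4)
Step 5: enter (3,4), '.' pass, move right to (3,5)
Step 6: enter (3,5), '\' deflects right->down, move down to (4,5)
Step 7: enter (4,5), '.' pass, move down to (5,5)
Step 8: enter (5,5), '.' pass, move down to (6,5)
Step 9: enter (6,5), '.' pass, move down to (7,5)
Step 10: enter (7,5), '.' pass, move down to (8,5)
Step 11: enter (8,5), '.' pass, move down to (9,5)
Step 12: at (9,5) — EXIT via bottom edge, pos 5
Distinct cells visited: 11 (path length 11)

Answer: 11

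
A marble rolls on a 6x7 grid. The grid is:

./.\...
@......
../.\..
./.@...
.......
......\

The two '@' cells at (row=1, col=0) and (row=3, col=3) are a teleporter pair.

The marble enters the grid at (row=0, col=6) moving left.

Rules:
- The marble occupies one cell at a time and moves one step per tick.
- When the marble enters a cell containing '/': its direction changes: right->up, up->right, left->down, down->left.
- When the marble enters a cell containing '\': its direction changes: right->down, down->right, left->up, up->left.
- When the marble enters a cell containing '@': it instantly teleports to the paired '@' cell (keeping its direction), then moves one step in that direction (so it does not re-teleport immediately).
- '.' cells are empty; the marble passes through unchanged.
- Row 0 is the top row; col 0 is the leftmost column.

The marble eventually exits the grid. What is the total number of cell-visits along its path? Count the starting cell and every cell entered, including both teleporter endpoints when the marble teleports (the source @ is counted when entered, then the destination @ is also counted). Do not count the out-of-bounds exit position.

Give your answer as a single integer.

Answer: 4

Derivation:
Step 1: enter (0,6), '.' pass, move left to (0,5)
Step 2: enter (0,5), '.' pass, move left to (0,4)
Step 3: enter (0,4), '.' pass, move left to (0,3)
Step 4: enter (0,3), '\' deflects left->up, move up to (-1,3)
Step 5: at (-1,3) — EXIT via top edge, pos 3
Path length (cell visits): 4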